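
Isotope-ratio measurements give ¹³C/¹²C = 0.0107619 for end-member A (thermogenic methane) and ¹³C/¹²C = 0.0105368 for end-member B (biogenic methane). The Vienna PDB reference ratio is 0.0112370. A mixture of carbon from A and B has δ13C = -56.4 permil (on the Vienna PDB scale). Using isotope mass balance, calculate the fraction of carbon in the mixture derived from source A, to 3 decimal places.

0.295

δ_A = (0.0107619/0.0112370 − 1)×1000 = (0.957720 − 1)×1000 = -42.280 permil
δ_B = (0.0105368/0.0112370 − 1)×1000 = (0.937688 − 1)×1000 = -62.312 permil
f_A = (δ_mix − δ_B)/(δ_A − δ_B) = (-56.4 − (-62.312))/(-42.280 − (-62.312))
f_A = 5.912 / 20.032 = 0.2951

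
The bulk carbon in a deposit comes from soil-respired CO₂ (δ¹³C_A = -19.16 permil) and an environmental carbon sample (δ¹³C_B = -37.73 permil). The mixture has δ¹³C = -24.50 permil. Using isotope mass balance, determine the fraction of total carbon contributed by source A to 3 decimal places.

0.712

δ_mix = f_A·δ_A + (1 − f_A)·δ_B  ⇒  f_A = (δ_mix − δ_B)/(δ_A − δ_B)
f_A = (-24.50 − (-37.73)) / (-19.16 − (-37.73))
f_A = 13.23 / 18.57 = 0.7124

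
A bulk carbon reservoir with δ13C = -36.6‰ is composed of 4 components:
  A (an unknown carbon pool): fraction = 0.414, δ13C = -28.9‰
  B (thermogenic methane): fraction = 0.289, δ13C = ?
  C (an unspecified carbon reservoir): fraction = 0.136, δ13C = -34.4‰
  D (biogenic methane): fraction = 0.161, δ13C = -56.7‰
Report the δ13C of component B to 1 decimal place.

Isotope mass balance: δ_bulk = Σ fᵢ·δᵢ.
-36.6 = 0.414×(-28.9) + 0.289×δ_B + 0.136×(-34.4) + 0.161×(-56.7)
0.289·δ_B = -36.6 − (-25.772) = -10.828
δ_B = -10.828 / 0.289 = -37.47‰

-37.5‰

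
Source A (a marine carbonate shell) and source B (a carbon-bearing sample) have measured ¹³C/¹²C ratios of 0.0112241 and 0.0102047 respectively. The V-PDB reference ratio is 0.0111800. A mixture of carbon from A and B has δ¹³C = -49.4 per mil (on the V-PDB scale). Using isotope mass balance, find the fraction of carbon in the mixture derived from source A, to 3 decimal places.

0.415

δ_A = (0.0112241/0.0111800 − 1)×1000 = (1.003945 − 1)×1000 = 3.945 per mil
δ_B = (0.0102047/0.0111800 − 1)×1000 = (0.912764 − 1)×1000 = -87.236 per mil
f_A = (δ_mix − δ_B)/(δ_A − δ_B) = (-49.4 − (-87.236))/(3.945 − (-87.236))
f_A = 37.836 / 91.181 = 0.4150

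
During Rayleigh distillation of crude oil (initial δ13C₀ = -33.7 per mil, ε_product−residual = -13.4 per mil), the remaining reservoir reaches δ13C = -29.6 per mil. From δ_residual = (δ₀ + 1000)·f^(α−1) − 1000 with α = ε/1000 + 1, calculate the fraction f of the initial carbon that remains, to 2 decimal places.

α − 1 = ε/1000 = -0.0134
(δ_res + 1000)/(δ₀ + 1000) = (-29.6 + 1000)/(-33.7 + 1000) = 970.4/966.3 = 1.004243
f = 1.004243^(1/-0.0134) = exp(ln(1.004243)/-0.0134) = exp(0.00423/-0.0134)
f = exp(-0.3160) = 0.7291

0.73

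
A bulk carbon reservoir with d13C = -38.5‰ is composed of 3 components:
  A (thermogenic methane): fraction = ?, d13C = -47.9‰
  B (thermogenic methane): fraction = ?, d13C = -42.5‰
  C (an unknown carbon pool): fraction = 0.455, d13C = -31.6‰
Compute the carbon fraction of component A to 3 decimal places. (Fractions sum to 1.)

0.178

Let f_A and f_B be the unknown fractions; fractions sum to 1 so f_A + f_B = 0.545.
Mass balance: Σ fᵢ·δᵢ = δ_bulk ⇒ f_A·(-47.9) + f_B·(-42.5) = -38.5 − (-14.378) = -24.122
Substitute f_B = 0.545 − f_A:
f_A·(-47.9 − -42.5) = -24.122 − 0.545×(-42.5) = -0.959
f_A = -0.959 / -5.4 = 0.1777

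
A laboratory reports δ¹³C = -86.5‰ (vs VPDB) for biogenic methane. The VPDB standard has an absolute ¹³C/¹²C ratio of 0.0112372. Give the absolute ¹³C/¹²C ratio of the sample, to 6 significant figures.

R_sample = R_standard × (δ¹³C/1000 + 1)
R_sample = 0.0112372 × (-86.5/1000 + 1) = 0.0112372 × 0.913500
R_sample = 0.0102652

0.0102652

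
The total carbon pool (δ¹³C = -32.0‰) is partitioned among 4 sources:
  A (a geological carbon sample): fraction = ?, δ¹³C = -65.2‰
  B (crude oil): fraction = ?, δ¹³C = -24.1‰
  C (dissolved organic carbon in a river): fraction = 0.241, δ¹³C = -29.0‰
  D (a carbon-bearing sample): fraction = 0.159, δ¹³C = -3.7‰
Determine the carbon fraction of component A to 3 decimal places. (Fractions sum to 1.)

0.242

Let f_A and f_B be the unknown fractions; fractions sum to 1 so f_A + f_B = 0.600.
Mass balance: Σ fᵢ·δᵢ = δ_bulk ⇒ f_A·(-65.2) + f_B·(-24.1) = -32.0 − (-7.577) = -24.423
Substitute f_B = 0.600 − f_A:
f_A·(-65.2 − -24.1) = -24.423 − 0.600×(-24.1) = -9.963
f_A = -9.963 / -41.1 = 0.2424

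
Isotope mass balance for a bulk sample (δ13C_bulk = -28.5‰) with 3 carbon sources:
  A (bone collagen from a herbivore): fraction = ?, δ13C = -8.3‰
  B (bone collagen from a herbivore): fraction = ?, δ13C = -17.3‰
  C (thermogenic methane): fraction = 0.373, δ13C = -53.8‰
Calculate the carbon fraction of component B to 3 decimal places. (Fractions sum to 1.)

0.359

Let f_B and f_A be the unknown fractions; fractions sum to 1 so f_B + f_A = 0.627.
Mass balance: Σ fᵢ·δᵢ = δ_bulk ⇒ f_B·(-17.3) + f_A·(-8.3) = -28.5 − (-20.067) = -8.433
Substitute f_A = 0.627 − f_B:
f_B·(-17.3 − -8.3) = -8.433 − 0.627×(-8.3) = -3.229
f_B = -3.229 / -9.0 = 0.3587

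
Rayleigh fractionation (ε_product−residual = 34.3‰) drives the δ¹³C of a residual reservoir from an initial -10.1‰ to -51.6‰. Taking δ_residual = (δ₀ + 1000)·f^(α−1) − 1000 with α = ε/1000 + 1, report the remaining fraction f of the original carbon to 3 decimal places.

0.287

α − 1 = ε/1000 = 0.0343
(δ_res + 1000)/(δ₀ + 1000) = (-51.6 + 1000)/(-10.1 + 1000) = 948.4/989.9 = 0.958077
f = 0.958077^(1/0.0343) = exp(ln(0.958077)/0.0343) = exp(-0.04283/0.0343)
f = exp(-1.2486) = 0.2869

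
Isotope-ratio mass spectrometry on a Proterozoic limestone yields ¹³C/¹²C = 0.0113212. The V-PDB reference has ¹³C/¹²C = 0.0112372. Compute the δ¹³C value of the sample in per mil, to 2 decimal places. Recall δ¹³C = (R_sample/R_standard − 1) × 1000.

7.48 per mil

δ¹³C = (R_sample / R_standard − 1) × 1000
R_sample / R_standard = 0.0113212 / 0.0112372 = 1.007475
δ¹³C = (1.007475 − 1) × 1000 = 7.475 per mil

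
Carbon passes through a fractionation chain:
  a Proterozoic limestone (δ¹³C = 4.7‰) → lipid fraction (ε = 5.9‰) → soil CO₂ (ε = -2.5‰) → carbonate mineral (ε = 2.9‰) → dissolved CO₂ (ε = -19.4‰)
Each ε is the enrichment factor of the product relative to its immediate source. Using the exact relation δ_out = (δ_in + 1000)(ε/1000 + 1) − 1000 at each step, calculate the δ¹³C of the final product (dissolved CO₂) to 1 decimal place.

-8.6‰

step 1: δ = (4.70 + 1000)·(5.9/1000 + 1) − 1000 = 10.63‰
step 2: δ = (10.63 + 1000)·(-2.5/1000 + 1) − 1000 = 8.10‰
step 3: δ = (8.10 + 1000)·(2.9/1000 + 1) − 1000 = 11.02‰
step 4: δ = (11.02 + 1000)·(-19.4/1000 + 1) − 1000 = -8.59‰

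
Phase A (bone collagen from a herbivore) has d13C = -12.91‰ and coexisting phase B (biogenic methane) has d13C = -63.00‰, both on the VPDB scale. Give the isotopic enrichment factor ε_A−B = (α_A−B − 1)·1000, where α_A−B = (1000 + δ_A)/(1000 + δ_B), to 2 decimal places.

53.46‰

α_A−B = (1000 + -12.91) / (1000 + -63.00) = 987.09 / 937.00 = 1.053458
ε_A−B = (1.053458 − 1) × 1000 = 53.458‰
(The approximation ε ≈ δ_A − δ_B would give 50.09‰.)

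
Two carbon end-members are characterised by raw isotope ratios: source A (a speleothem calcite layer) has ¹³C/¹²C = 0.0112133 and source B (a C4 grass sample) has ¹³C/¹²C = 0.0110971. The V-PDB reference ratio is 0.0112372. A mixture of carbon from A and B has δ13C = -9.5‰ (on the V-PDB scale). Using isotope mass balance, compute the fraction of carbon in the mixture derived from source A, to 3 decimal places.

0.287

δ_A = (0.0112133/0.0112372 − 1)×1000 = (0.997873 − 1)×1000 = -2.127‰
δ_B = (0.0110971/0.0112372 − 1)×1000 = (0.987532 − 1)×1000 = -12.468‰
f_A = (δ_mix − δ_B)/(δ_A − δ_B) = (-9.5 − (-12.468))/(-2.127 − (-12.468))
f_A = 2.968 / 10.341 = 0.2870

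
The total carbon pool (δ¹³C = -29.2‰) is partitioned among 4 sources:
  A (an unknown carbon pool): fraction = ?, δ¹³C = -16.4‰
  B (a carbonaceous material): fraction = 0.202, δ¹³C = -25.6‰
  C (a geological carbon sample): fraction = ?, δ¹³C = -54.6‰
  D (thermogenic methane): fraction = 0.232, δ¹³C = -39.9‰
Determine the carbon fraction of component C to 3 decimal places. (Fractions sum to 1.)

0.144

Let f_C and f_A be the unknown fractions; fractions sum to 1 so f_C + f_A = 0.566.
Mass balance: Σ fᵢ·δᵢ = δ_bulk ⇒ f_C·(-54.6) + f_A·(-16.4) = -29.2 − (-14.428) = -14.772
Substitute f_A = 0.566 − f_C:
f_C·(-54.6 − -16.4) = -14.772 − 0.566×(-16.4) = -5.490
f_C = -5.490 / -38.2 = 0.1437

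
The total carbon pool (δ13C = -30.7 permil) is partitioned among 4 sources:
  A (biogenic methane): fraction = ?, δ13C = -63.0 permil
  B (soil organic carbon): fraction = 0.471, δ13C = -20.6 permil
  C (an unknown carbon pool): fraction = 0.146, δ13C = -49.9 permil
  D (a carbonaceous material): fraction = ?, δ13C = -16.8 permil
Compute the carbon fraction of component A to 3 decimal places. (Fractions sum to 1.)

0.158

Let f_A and f_D be the unknown fractions; fractions sum to 1 so f_A + f_D = 0.383.
Mass balance: Σ fᵢ·δᵢ = δ_bulk ⇒ f_A·(-63.0) + f_D·(-16.8) = -30.7 − (-16.988) = -13.712
Substitute f_D = 0.383 − f_A:
f_A·(-63.0 − -16.8) = -13.712 − 0.383×(-16.8) = -7.278
f_A = -7.278 / -46.2 = 0.1575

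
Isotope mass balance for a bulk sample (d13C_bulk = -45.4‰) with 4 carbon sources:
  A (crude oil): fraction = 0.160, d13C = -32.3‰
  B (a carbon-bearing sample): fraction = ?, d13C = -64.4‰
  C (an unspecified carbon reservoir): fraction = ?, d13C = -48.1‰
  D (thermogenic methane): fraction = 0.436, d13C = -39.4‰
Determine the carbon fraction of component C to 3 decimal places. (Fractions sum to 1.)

Let f_C and f_B be the unknown fractions; fractions sum to 1 so f_C + f_B = 0.404.
Mass balance: Σ fᵢ·δᵢ = δ_bulk ⇒ f_C·(-48.1) + f_B·(-64.4) = -45.4 − (-22.346) = -23.054
Substitute f_B = 0.404 − f_C:
f_C·(-48.1 − -64.4) = -23.054 − 0.404×(-64.4) = 2.964
f_C = 2.964 / 16.3 = 0.1818

0.182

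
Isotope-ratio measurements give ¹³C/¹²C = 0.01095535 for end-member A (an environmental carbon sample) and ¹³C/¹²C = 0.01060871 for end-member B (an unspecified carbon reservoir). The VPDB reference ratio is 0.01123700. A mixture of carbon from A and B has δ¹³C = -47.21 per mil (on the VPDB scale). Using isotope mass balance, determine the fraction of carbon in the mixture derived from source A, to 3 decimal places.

δ_A = (0.01095535/0.01123700 − 1)×1000 = (0.974935 − 1)×1000 = -25.065 per mil
δ_B = (0.01060871/0.01123700 − 1)×1000 = (0.944087 − 1)×1000 = -55.913 per mil
f_A = (δ_mix − δ_B)/(δ_A − δ_B) = (-47.21 − (-55.913))/(-25.065 − (-55.913))
f_A = 8.703 / 30.848 = 0.2821

0.282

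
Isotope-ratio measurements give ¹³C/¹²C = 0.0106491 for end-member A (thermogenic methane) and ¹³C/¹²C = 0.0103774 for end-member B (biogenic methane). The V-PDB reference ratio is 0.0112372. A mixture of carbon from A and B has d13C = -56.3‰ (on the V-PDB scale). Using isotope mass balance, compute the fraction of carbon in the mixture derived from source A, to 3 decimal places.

δ_A = (0.0106491/0.0112372 − 1)×1000 = (0.947665 − 1)×1000 = -52.335‰
δ_B = (0.0103774/0.0112372 − 1)×1000 = (0.923486 − 1)×1000 = -76.514‰
f_A = (δ_mix − δ_B)/(δ_A − δ_B) = (-56.3 − (-76.514))/(-52.335 − (-76.514))
f_A = 20.214 / 24.179 = 0.8360

0.836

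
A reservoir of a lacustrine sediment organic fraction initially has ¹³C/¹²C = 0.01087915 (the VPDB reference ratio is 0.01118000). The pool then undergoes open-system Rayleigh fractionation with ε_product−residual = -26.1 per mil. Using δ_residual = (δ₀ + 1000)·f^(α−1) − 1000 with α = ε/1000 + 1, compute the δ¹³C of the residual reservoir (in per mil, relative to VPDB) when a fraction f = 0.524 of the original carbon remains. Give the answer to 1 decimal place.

-10.4 per mil

δ₀ = (0.01087915/0.01118000 − 1)×1000 = (0.973090 − 1)×1000 = -26.910 per mil
α − 1 = ε/1000 = -0.0261
f^(α−1) = 0.524^(-0.0261) = 1.017011
δ_res = (-26.910 + 1000) × 1.017011 − 1000 = 989.643 − 1000 = -10.36 per mil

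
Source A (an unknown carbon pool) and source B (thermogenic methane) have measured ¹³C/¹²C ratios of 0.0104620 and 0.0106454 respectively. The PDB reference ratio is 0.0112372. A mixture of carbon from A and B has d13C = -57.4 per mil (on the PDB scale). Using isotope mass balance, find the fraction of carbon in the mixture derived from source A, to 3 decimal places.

δ_A = (0.0104620/0.0112372 − 1)×1000 = (0.931015 − 1)×1000 = -68.985 per mil
δ_B = (0.0106454/0.0112372 − 1)×1000 = (0.947336 − 1)×1000 = -52.664 per mil
f_A = (δ_mix − δ_B)/(δ_A − δ_B) = (-57.4 − (-52.664))/(-68.985 − (-52.664))
f_A = -4.736 / -16.321 = 0.2902

0.290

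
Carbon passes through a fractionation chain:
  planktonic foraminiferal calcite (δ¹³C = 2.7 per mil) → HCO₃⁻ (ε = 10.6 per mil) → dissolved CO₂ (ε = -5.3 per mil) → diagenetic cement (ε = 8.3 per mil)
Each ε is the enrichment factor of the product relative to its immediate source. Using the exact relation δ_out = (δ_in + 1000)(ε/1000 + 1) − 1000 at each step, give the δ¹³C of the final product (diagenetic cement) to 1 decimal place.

step 1: δ = (2.70 + 1000)·(10.6/1000 + 1) − 1000 = 13.33 per mil
step 2: δ = (13.33 + 1000)·(-5.3/1000 + 1) − 1000 = 7.96 per mil
step 3: δ = (7.96 + 1000)·(8.3/1000 + 1) − 1000 = 16.32 per mil

16.3 per mil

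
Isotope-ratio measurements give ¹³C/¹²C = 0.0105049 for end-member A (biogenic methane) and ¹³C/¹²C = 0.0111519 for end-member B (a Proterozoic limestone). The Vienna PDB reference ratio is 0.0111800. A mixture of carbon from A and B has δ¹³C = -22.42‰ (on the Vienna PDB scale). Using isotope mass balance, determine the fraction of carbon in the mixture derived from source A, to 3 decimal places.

0.344

δ_A = (0.0105049/0.0111800 − 1)×1000 = (0.939615 − 1)×1000 = -60.385‰
δ_B = (0.0111519/0.0111800 − 1)×1000 = (0.997487 − 1)×1000 = -2.513‰
f_A = (δ_mix − δ_B)/(δ_A − δ_B) = (-22.42 − (-2.513))/(-60.385 − (-2.513))
f_A = -19.907 / -57.871 = 0.3440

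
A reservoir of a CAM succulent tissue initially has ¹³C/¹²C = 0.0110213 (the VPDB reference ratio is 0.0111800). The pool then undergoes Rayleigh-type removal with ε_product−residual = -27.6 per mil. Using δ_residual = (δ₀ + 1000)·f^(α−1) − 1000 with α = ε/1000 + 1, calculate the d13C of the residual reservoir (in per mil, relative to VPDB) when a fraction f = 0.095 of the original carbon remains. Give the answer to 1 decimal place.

δ₀ = (0.0110213/0.0111800 − 1)×1000 = (0.985805 − 1)×1000 = -14.195 per mil
α − 1 = ε/1000 = -0.0276
f^(α−1) = 0.095^(-0.0276) = 1.067124
δ_res = (-14.195 + 1000) × 1.067124 − 1000 = 1051.976 − 1000 = 51.98 per mil

52.0 per mil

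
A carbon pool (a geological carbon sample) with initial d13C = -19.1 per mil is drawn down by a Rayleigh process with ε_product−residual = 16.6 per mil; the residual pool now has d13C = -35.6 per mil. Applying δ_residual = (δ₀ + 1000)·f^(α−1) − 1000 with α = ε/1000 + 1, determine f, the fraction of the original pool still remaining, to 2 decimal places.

α − 1 = ε/1000 = 0.0166
(δ_res + 1000)/(δ₀ + 1000) = (-35.6 + 1000)/(-19.1 + 1000) = 964.4/980.9 = 0.983179
f = 0.983179^(1/0.0166) = exp(ln(0.983179)/0.0166) = exp(-0.01696/0.0166)
f = exp(-1.0220) = 0.3599

0.36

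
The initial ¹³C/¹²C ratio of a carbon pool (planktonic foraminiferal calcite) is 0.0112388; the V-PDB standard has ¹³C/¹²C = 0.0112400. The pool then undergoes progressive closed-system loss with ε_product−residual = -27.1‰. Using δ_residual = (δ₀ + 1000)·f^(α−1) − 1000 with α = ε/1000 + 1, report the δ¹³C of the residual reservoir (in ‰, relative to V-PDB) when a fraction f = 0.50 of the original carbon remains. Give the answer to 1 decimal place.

18.9‰

δ₀ = (0.0112388/0.0112400 − 1)×1000 = (0.999893 − 1)×1000 = -0.107‰
α − 1 = ε/1000 = -0.0271
f^(α−1) = 0.50^(-0.0271) = 1.018962
δ_res = (-0.107 + 1000) × 1.018962 − 1000 = 1018.853 − 1000 = 18.85‰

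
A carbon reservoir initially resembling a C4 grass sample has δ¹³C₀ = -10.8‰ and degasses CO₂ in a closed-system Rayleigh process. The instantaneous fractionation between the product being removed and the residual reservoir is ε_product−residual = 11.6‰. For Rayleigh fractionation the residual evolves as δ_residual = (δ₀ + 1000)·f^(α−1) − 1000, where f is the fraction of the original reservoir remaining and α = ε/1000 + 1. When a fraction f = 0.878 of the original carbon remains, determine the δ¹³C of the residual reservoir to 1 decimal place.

Rayleigh residual: δ_res = (δ₀ + 1000)·f^(α−1) − 1000
α = ε/1000 + 1 = 1.01160, so α − 1 = 0.01160
f^(α−1) = 0.878^(0.01160) = 0.998492
δ_res = (-10.8 + 1000) × 0.998492 − 1000 = 987.708 − 1000 = -12.29‰

-12.3‰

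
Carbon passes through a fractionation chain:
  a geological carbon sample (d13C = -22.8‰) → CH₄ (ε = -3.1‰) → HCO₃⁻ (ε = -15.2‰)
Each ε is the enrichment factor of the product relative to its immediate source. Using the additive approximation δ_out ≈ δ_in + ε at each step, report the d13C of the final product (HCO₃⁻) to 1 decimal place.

-41.1‰

step 1: δ ≈ -22.8 + (-3.1) = -25.9‰
step 2: δ ≈ -25.9 + (-15.2) = -41.1‰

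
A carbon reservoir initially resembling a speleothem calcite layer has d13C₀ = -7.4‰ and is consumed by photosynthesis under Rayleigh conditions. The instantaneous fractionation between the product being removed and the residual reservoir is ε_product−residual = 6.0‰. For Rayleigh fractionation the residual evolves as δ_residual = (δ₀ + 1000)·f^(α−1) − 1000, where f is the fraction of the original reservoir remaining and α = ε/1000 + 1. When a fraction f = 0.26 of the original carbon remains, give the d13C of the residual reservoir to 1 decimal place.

-15.4‰

Rayleigh residual: δ_res = (δ₀ + 1000)·f^(α−1) − 1000
α = ε/1000 + 1 = 1.00600, so α − 1 = 0.00600
f^(α−1) = 0.26^(0.00600) = 0.991950
δ_res = (-7.4 + 1000) × 0.991950 − 1000 = 984.610 − 1000 = -15.39‰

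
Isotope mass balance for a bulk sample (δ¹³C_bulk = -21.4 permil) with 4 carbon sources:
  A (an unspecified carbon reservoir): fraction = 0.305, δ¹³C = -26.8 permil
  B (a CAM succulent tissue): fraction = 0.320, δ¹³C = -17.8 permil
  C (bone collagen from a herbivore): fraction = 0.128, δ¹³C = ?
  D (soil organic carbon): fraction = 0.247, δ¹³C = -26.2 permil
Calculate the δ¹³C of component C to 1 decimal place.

Isotope mass balance: δ_bulk = Σ fᵢ·δᵢ.
-21.4 = 0.305×(-26.8) + 0.320×(-17.8) + 0.128×δ_C + 0.247×(-26.2)
0.128·δ_C = -21.4 − (-20.341) = -1.059
δ_C = -1.059 / 0.128 = -8.27 permil

-8.3 permil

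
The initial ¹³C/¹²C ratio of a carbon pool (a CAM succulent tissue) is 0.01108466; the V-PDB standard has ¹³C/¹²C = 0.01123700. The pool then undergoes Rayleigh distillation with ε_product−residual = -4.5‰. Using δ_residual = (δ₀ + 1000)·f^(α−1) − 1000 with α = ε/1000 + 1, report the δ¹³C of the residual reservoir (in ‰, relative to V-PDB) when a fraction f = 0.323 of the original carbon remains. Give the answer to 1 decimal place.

-8.5‰

δ₀ = (0.01108466/0.01123700 − 1)×1000 = (0.986443 − 1)×1000 = -13.557‰
α − 1 = ε/1000 = -0.0045
f^(α−1) = 0.323^(-0.0045) = 1.005098
δ_res = (-13.557 + 1000) × 1.005098 − 1000 = 991.472 − 1000 = -8.53‰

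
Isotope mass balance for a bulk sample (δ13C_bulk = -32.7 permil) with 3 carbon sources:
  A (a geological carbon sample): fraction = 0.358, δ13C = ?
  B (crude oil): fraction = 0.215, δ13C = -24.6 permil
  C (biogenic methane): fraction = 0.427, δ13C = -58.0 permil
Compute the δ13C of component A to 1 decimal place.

Isotope mass balance: δ_bulk = Σ fᵢ·δᵢ.
-32.7 = 0.358×δ_A + 0.215×(-24.6) + 0.427×(-58.0)
0.358·δ_A = -32.7 − (-30.055) = -2.645
δ_A = -2.645 / 0.358 = -7.39 permil

-7.4 permil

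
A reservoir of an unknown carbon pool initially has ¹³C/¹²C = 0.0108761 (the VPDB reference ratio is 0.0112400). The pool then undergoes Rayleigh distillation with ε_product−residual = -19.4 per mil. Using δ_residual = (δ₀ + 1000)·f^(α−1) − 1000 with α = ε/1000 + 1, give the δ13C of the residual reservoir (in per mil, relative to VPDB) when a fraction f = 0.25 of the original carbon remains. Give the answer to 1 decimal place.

δ₀ = (0.0108761/0.0112400 − 1)×1000 = (0.967625 − 1)×1000 = -32.375 per mil
α − 1 = ε/1000 = -0.0194
f^(α−1) = 0.25^(-0.0194) = 1.027259
δ_res = (-32.375 + 1000) × 1.027259 − 1000 = 994.001 − 1000 = -6.00 per mil

-6.0 per mil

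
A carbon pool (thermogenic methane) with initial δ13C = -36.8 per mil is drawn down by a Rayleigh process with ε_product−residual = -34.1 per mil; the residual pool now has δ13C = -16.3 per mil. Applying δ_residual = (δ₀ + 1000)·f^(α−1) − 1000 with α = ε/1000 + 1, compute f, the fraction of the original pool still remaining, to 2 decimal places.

α − 1 = ε/1000 = -0.0341
(δ_res + 1000)/(δ₀ + 1000) = (-16.3 + 1000)/(-36.8 + 1000) = 983.7/963.2 = 1.021283
f = 1.021283^(1/-0.0341) = exp(ln(1.021283)/-0.0341) = exp(0.02106/-0.0341)
f = exp(-0.6176) = 0.5392

0.54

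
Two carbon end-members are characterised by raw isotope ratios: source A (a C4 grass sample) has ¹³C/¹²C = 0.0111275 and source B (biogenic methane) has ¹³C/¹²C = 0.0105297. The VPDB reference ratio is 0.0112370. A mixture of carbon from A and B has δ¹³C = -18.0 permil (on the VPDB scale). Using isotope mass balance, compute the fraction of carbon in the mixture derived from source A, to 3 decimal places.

δ_A = (0.0111275/0.0112370 − 1)×1000 = (0.990255 − 1)×1000 = -9.745 permil
δ_B = (0.0105297/0.0112370 − 1)×1000 = (0.937056 − 1)×1000 = -62.944 permil
f_A = (δ_mix − δ_B)/(δ_A − δ_B) = (-18.0 − (-62.944))/(-9.745 − (-62.944))
f_A = 44.944 / 53.199 = 0.8448

0.845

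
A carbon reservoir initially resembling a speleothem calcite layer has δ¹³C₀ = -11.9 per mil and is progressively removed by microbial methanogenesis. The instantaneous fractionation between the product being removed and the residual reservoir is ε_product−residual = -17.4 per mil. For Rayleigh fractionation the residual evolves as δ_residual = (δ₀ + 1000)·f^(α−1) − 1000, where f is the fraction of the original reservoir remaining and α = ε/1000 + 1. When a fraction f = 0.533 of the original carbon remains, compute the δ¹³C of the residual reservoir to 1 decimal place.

Rayleigh residual: δ_res = (δ₀ + 1000)·f^(α−1) − 1000
α = ε/1000 + 1 = 0.98260, so α − 1 = -0.01740
f^(α−1) = 0.533^(-0.01740) = 1.011009
δ_res = (-11.9 + 1000) × 1.011009 − 1000 = 998.978 − 1000 = -1.02 per mil

-1.0 per mil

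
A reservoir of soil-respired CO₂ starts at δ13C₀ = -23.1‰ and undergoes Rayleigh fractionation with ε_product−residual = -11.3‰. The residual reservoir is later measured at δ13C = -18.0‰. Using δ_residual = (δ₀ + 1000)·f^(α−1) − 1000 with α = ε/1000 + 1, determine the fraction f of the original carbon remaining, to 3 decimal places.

α − 1 = ε/1000 = -0.0113
(δ_res + 1000)/(δ₀ + 1000) = (-18.0 + 1000)/(-23.1 + 1000) = 982.0/976.9 = 1.005221
f = 1.005221^(1/-0.0113) = exp(ln(1.005221)/-0.0113) = exp(0.00521/-0.0113)
f = exp(-0.4608) = 0.6308

0.631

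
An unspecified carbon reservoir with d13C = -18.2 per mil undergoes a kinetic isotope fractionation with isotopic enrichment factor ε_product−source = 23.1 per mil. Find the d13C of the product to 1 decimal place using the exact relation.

Exactly, δ_product = (δ_source + 1000)·(ε/1000 + 1) − 1000.
δ_product = (-18.2 + 1000) × (23.1/1000 + 1) − 1000
δ_product = 4.48 per mil

4.5 per mil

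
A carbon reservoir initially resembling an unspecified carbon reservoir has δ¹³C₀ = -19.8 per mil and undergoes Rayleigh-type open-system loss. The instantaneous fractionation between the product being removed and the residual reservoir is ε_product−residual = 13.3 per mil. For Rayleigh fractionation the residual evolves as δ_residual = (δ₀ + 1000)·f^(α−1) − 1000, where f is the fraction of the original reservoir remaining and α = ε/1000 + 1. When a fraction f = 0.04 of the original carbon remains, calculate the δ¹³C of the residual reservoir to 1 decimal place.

Rayleigh residual: δ_res = (δ₀ + 1000)·f^(α−1) − 1000
α = ε/1000 + 1 = 1.01330, so α − 1 = 0.01330
f^(α−1) = 0.04^(0.01330) = 0.958092
δ_res = (-19.8 + 1000) × 0.958092 − 1000 = 939.122 − 1000 = -60.88 per mil

-60.9 per mil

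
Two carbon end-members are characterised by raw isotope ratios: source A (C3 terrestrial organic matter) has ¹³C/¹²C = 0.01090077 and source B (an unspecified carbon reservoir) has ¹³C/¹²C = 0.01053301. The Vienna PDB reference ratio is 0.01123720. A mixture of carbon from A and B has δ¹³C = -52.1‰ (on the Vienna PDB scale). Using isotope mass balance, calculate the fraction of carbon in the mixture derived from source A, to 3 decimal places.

0.323

δ_A = (0.01090077/0.01123720 − 1)×1000 = (0.970061 − 1)×1000 = -29.939‰
δ_B = (0.01053301/0.01123720 − 1)×1000 = (0.937334 − 1)×1000 = -62.666‰
f_A = (δ_mix − δ_B)/(δ_A − δ_B) = (-52.1 − (-62.666))/(-29.939 − (-62.666))
f_A = 10.566 / 32.727 = 0.3229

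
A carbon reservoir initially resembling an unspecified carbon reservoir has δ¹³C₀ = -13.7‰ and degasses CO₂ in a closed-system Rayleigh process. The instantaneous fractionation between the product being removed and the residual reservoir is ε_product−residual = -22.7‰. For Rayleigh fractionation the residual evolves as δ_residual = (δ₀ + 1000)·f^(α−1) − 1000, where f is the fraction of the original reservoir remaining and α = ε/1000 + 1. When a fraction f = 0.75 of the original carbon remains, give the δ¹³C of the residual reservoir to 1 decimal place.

-7.2‰

Rayleigh residual: δ_res = (δ₀ + 1000)·f^(α−1) − 1000
α = ε/1000 + 1 = 0.97730, so α − 1 = -0.02270
f^(α−1) = 0.75^(-0.02270) = 1.006552
δ_res = (-13.7 + 1000) × 1.006552 − 1000 = 992.762 − 1000 = -7.24‰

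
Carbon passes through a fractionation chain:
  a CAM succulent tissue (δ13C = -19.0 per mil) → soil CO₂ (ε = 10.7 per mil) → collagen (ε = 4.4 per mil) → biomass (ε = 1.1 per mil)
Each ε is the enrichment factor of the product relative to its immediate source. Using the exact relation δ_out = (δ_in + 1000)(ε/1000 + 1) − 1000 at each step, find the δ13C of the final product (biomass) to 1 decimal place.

-3.0 per mil

step 1: δ = (-19.00 + 1000)·(10.7/1000 + 1) − 1000 = -8.50 per mil
step 2: δ = (-8.50 + 1000)·(4.4/1000 + 1) − 1000 = -4.14 per mil
step 3: δ = (-4.14 + 1000)·(1.1/1000 + 1) − 1000 = -3.05 per mil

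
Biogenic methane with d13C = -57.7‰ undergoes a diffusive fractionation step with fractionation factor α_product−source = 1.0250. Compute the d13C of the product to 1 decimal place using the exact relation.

δ_product = (δ_source + 1000)·α − 1000
δ_product = (-57.7 + 1000) × 1.0250 − 1000
δ_product = 965.857 − 1000 = -34.14‰

-34.1‰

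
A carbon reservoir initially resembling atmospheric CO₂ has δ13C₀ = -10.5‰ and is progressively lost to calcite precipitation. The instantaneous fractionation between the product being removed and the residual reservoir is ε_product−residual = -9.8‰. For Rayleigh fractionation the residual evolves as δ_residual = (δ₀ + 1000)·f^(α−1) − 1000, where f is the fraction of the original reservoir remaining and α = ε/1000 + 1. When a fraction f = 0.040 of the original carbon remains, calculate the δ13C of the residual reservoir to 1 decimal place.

21.2‰

Rayleigh residual: δ_res = (δ₀ + 1000)·f^(α−1) − 1000
α = ε/1000 + 1 = 0.99020, so α − 1 = -0.00980
f^(α−1) = 0.040^(-0.00980) = 1.032048
δ_res = (-10.5 + 1000) × 1.032048 − 1000 = 1021.211 − 1000 = 21.21‰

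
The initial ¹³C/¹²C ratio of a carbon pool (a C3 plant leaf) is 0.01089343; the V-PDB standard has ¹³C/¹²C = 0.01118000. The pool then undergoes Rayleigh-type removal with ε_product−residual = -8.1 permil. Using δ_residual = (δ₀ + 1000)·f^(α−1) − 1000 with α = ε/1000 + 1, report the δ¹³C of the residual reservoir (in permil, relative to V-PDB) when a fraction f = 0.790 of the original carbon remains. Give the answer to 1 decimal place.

-23.8 permil

δ₀ = (0.01089343/0.01118000 − 1)×1000 = (0.974368 − 1)×1000 = -25.632 permil
α − 1 = ε/1000 = -0.0081
f^(α−1) = 0.790^(-0.0081) = 1.001911
δ_res = (-25.632 + 1000) × 1.001911 − 1000 = 976.230 − 1000 = -23.77 permil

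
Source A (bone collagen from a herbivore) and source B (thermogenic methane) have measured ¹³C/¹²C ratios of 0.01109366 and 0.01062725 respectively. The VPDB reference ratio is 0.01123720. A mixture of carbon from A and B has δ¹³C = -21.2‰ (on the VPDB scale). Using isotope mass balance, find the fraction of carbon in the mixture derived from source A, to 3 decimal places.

δ_A = (0.01109366/0.01123720 − 1)×1000 = (0.987226 − 1)×1000 = -12.774‰
δ_B = (0.01062725/0.01123720 − 1)×1000 = (0.945720 − 1)×1000 = -54.280‰
f_A = (δ_mix − δ_B)/(δ_A − δ_B) = (-21.2 − (-54.280))/(-12.774 − (-54.280))
f_A = 33.080 / 41.506 = 0.7970

0.797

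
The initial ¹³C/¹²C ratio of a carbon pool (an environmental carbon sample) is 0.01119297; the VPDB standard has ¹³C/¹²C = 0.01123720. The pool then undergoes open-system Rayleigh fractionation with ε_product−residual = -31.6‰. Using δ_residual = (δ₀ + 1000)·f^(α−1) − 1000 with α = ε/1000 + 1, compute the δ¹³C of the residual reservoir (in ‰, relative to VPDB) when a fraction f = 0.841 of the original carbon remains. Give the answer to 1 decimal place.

1.5‰

δ₀ = (0.01119297/0.01123720 − 1)×1000 = (0.996064 − 1)×1000 = -3.936‰
α − 1 = ε/1000 = -0.0316
f^(α−1) = 0.841^(-0.0316) = 1.005487
δ_res = (-3.936 + 1000) × 1.005487 − 1000 = 1001.529 − 1000 = 1.53‰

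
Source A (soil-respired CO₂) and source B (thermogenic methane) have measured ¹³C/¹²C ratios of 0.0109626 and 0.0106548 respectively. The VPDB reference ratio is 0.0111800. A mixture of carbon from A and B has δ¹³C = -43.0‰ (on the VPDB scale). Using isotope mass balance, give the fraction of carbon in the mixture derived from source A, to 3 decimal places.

δ_A = (0.0109626/0.0111800 − 1)×1000 = (0.980555 − 1)×1000 = -19.445‰
δ_B = (0.0106548/0.0111800 − 1)×1000 = (0.953023 − 1)×1000 = -46.977‰
f_A = (δ_mix − δ_B)/(δ_A − δ_B) = (-43.0 − (-46.977))/(-19.445 − (-46.977))
f_A = 3.977 / 27.531 = 0.1444

0.144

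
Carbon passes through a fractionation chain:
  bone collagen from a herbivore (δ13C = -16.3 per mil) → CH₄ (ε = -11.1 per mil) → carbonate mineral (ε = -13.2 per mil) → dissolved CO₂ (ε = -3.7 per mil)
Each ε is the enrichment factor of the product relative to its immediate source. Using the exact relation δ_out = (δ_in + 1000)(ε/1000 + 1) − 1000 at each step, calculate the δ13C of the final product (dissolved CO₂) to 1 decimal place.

step 1: δ = (-16.30 + 1000)·(-11.1/1000 + 1) − 1000 = -27.22 per mil
step 2: δ = (-27.22 + 1000)·(-13.2/1000 + 1) − 1000 = -40.06 per mil
step 3: δ = (-40.06 + 1000)·(-3.7/1000 + 1) − 1000 = -43.61 per mil

-43.6 per mil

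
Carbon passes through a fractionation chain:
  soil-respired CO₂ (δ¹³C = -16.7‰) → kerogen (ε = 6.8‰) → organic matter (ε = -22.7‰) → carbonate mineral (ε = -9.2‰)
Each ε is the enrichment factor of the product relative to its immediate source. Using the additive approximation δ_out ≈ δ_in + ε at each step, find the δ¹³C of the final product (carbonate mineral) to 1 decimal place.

step 1: δ ≈ -16.7 + (6.8) = -9.9‰
step 2: δ ≈ -9.9 + (-22.7) = -32.6‰
step 3: δ ≈ -32.6 + (-9.2) = -41.8‰

-41.8‰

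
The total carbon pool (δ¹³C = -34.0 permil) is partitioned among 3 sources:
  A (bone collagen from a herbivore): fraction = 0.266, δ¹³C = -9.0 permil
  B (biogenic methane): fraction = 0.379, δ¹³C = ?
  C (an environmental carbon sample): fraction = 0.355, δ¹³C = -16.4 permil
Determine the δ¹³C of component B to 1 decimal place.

Isotope mass balance: δ_bulk = Σ fᵢ·δᵢ.
-34.0 = 0.266×(-9.0) + 0.379×δ_B + 0.355×(-16.4)
0.379·δ_B = -34.0 − (-8.216) = -25.784
δ_B = -25.784 / 0.379 = -68.03 permil

-68.0 permil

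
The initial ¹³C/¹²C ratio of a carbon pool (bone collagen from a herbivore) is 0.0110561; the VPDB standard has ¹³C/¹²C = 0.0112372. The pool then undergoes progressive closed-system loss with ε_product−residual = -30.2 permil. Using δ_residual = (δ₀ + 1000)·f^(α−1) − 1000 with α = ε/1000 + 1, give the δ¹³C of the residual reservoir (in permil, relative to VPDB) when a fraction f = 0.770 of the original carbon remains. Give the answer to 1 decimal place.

δ₀ = (0.0110561/0.0112372 − 1)×1000 = (0.983884 − 1)×1000 = -16.116 permil
α − 1 = ε/1000 = -0.0302
f^(α−1) = 0.770^(-0.0302) = 1.007924
δ_res = (-16.116 + 1000) × 1.007924 − 1000 = 991.681 − 1000 = -8.32 permil

-8.3 permil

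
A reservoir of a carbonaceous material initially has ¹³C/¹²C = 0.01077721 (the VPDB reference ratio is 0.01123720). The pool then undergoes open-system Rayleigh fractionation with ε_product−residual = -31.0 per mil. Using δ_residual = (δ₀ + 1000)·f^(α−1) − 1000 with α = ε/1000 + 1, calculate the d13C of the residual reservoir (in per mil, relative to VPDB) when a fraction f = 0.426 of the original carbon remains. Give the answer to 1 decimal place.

-15.2 per mil

δ₀ = (0.01077721/0.01123720 − 1)×1000 = (0.959065 − 1)×1000 = -40.935 per mil
α − 1 = ε/1000 = -0.0310
f^(α−1) = 0.426^(-0.0310) = 1.026806
δ_res = (-40.935 + 1000) × 1.026806 − 1000 = 984.774 − 1000 = -15.23 per mil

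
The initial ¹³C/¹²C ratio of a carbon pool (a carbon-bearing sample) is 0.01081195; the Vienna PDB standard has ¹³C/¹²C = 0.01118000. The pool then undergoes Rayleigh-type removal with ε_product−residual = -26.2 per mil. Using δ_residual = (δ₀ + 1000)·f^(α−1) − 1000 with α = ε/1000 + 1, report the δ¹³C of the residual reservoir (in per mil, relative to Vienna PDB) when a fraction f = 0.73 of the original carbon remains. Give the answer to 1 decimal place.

-24.9 per mil

δ₀ = (0.01081195/0.01118000 − 1)×1000 = (0.967080 − 1)×1000 = -32.920 per mil
α − 1 = ε/1000 = -0.0262
f^(α−1) = 0.73^(-0.0262) = 1.008280
δ_res = (-32.920 + 1000) × 1.008280 − 1000 = 975.087 − 1000 = -24.91 per mil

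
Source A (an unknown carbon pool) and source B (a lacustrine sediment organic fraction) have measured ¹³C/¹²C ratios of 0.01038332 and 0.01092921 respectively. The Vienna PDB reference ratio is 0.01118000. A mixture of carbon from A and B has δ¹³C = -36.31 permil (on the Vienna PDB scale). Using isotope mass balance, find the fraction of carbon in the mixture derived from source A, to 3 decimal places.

δ_A = (0.01038332/0.01118000 − 1)×1000 = (0.928741 − 1)×1000 = -71.259 permil
δ_B = (0.01092921/0.01118000 − 1)×1000 = (0.977568 − 1)×1000 = -22.432 permil
f_A = (δ_mix − δ_B)/(δ_A − δ_B) = (-36.31 − (-22.432))/(-71.259 − (-22.432))
f_A = -13.878 / -48.827 = 0.2842

0.284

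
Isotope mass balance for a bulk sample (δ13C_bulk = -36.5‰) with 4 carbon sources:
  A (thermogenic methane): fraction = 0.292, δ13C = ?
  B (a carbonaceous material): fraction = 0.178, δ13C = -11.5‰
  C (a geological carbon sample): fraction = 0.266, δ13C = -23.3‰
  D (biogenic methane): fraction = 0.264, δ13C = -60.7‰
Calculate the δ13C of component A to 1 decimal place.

-41.9‰

Isotope mass balance: δ_bulk = Σ fᵢ·δᵢ.
-36.5 = 0.292×δ_A + 0.178×(-11.5) + 0.266×(-23.3) + 0.264×(-60.7)
0.292·δ_A = -36.5 − (-24.270) = -12.230
δ_A = -12.230 / 0.292 = -41.88‰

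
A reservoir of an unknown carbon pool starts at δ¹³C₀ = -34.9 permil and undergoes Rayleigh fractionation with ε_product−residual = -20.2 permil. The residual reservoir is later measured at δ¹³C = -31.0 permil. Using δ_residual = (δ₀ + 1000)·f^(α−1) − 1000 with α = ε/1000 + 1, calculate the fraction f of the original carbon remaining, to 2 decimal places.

α − 1 = ε/1000 = -0.0202
(δ_res + 1000)/(δ₀ + 1000) = (-31.0 + 1000)/(-34.9 + 1000) = 969.0/965.1 = 1.004041
f = 1.004041^(1/-0.0202) = exp(ln(1.004041)/-0.0202) = exp(0.00403/-0.0202)
f = exp(-0.1996) = 0.8190

0.82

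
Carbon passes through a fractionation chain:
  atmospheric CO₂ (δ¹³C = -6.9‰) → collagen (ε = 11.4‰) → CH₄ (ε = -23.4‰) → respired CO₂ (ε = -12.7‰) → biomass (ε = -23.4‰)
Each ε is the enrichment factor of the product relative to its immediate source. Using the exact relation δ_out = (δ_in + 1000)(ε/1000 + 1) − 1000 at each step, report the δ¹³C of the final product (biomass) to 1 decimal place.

step 1: δ = (-6.90 + 1000)·(11.4/1000 + 1) − 1000 = 4.42‰
step 2: δ = (4.42 + 1000)·(-23.4/1000 + 1) − 1000 = -19.08‰
step 3: δ = (-19.08 + 1000)·(-12.7/1000 + 1) − 1000 = -31.54‰
step 4: δ = (-31.54 + 1000)·(-23.4/1000 + 1) − 1000 = -54.20‰

-54.2‰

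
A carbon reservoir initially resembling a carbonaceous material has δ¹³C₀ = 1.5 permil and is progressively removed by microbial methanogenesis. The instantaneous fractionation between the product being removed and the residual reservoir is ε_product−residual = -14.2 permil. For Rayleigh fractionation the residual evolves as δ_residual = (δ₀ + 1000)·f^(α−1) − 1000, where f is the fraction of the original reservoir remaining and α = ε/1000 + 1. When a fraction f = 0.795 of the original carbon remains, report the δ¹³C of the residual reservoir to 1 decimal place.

Rayleigh residual: δ_res = (δ₀ + 1000)·f^(α−1) − 1000
α = ε/1000 + 1 = 0.98580, so α − 1 = -0.01420
f^(α−1) = 0.795^(-0.01420) = 1.003263
δ_res = (1.5 + 1000) × 1.003263 − 1000 = 1004.768 − 1000 = 4.77 permil

4.8 permil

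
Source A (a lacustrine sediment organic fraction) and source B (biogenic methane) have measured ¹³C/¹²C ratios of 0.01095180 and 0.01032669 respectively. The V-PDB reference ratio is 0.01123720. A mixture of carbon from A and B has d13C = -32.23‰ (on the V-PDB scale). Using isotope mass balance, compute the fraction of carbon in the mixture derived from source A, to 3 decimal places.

δ_A = (0.01095180/0.01123720 − 1)×1000 = (0.974602 − 1)×1000 = -25.398‰
δ_B = (0.01032669/0.01123720 − 1)×1000 = (0.918974 − 1)×1000 = -81.026‰
f_A = (δ_mix − δ_B)/(δ_A − δ_B) = (-32.23 − (-81.026))/(-25.398 − (-81.026))
f_A = 48.796 / 55.629 = 0.8772

0.877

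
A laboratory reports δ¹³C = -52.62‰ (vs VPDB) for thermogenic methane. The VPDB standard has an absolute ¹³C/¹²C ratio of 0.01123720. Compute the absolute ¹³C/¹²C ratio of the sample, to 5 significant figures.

R_sample = R_standard × (δ¹³C/1000 + 1)
R_sample = 0.01123720 × (-52.62/1000 + 1) = 0.01123720 × 0.947380
R_sample = 0.0106459

0.010646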